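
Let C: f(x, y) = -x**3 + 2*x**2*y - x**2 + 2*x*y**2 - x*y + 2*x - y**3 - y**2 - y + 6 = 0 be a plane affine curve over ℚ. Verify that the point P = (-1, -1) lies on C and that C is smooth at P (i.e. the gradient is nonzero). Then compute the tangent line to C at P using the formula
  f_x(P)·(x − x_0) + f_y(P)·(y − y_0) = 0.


Tangent line at P: 8*x + 5*y + 13 = 0.

Step 1: f(-1, -1) = 0, so P lies on C.
Step 2: partial derivatives
  f_x(x, y) = -3*x**2 + 4*x*y - 2*x + 2*y**2 - y + 2, f_y(x, y) = 2*x**2 + 4*x*y - x - 3*y**2 - 2*y - 1.
  f_x(P) = 8, f_y(P) = 5 (gradient nonzero, so P is smooth).
Step 3: tangent line at P: 8·(x − -1) + 5·(y − -1) = 0.
Expanding: 8*x + 5*y + 13 = 0.


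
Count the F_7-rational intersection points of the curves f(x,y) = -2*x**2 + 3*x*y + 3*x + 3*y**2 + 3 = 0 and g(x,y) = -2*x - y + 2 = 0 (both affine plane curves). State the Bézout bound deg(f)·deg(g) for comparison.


Common zeros: ∅; count = 0; Bézout bound = 2.

deg(f) = 2, deg(g) = 1, so Bézout bound = 2.
Scan x ∈ F_7. For each x, list the y ∈ F_7 with f(x, y) ≡ 0 and those with g(x, y) ≡ 0 (mod 7); the common zeros in that column are the intersection.
  x = 0: f ≡ 0 at y ∈ ∅; g ≡ 0 at y ∈ {2}; common: ∅.
  x = 1: f ≡ 0 at y ∈ ∅; g ≡ 0 at y ∈ {0}; common: ∅.
  x = 2: f ≡ 0 at y ∈ ∅; g ≡ 0 at y ∈ {5}; common: ∅.
  x = 3: f ≡ 0 at y ∈ ∅; g ≡ 0 at y ∈ {3}; common: ∅.
  x = 4: f ≡ 0 at y ∈ ∅; g ≡ 0 at y ∈ {1}; common: ∅.
  x = 5: f ≡ 0 at y ∈ {1}; g ≡ 0 at y ∈ {6}; common: ∅.
  x = 6: f ≡ 0 at y ∈ ∅; g ≡ 0 at y ∈ {4}; common: ∅.
Collecting: common zeros = ∅, so the count is 0.
Comparison with the Bézout bound: 0 ≤ 2 = deg(f)·deg(g), as expected for curves with no common component (the affine F_7-count falls short of the bound because intersections may lie at infinity, over extension fields, or carry multiplicity).


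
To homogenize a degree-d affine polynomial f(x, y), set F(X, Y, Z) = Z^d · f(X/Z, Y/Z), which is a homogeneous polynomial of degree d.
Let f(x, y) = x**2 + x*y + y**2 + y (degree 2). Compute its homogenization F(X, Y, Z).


F(X, Y, Z) = X**2 + X*Y + Y**2 + Y*Z

deg(f) = 2.
Substitute x = X/Z, y = Y/Z into f, then multiply by Z^2.
  monomial 1·x^2·y^0 ↦ 1·X^2·Y^0·Z^0.
  monomial 1·x^1·y^1 ↦ 1·X^1·Y^1·Z^0.
  monomial 1·x^0·y^2 ↦ 1·X^0·Y^2·Z^0.
  monomial 1·x^0·y^1 ↦ 1·X^0·Y^1·Z^1.
Collecting: F(X, Y, Z) = X**2 + X*Y + Y**2 + Y*Z.


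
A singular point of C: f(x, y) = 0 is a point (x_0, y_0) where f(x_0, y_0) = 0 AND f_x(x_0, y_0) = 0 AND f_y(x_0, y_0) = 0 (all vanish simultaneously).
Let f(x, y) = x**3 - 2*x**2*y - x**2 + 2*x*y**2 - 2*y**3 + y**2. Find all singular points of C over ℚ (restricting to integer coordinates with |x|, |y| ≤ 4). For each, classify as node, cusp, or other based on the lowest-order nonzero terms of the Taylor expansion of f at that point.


Singular points: {(0, 0)}; classification: node.

Compute partial derivatives:
  f_x = 3*x**2 - 4*x*y - 2*x + 2*y**2.
  f_y = -2*x**2 + 4*x*y - 6*y**2 + 2*y.
Scan x_0 ∈ {−4, ..., 4}. For each x_0, f_y(x_0, y) is a polynomial in y; find its integer roots y ∈ {−4, ..., 4}, then test f_x and f at those candidates.
  x = -4: f_y(-4, y) = -6*y**2 - 14*y - 32; no integer root y with |y| ≤ 4.
  x = -3: f_y(-3, y) = -6*y**2 - 10*y - 18; no integer root y with |y| ≤ 4.
  x = -2: f_y(-2, y) = -6*y**2 - 6*y - 8; no integer root y with |y| ≤ 4.
  x = -1: f_y(-1, y) = -6*y**2 - 2*y - 2; no integer root y with |y| ≤ 4.
  x = 0: f_y(0, y) = -6*y**2 + 2*y; vanishes at y ∈ {0}. (0, 0): f_x = 0, f = 0 — SINGULAR.
  x = 1: f_y(1, y) = -6*y**2 + 6*y - 2; no integer root y with |y| ≤ 4.
  x = 2: f_y(2, y) = -6*y**2 + 10*y - 8; no integer root y with |y| ≤ 4.
  x = 3: f_y(3, y) = -6*y**2 + 14*y - 18; no integer root y with |y| ≤ 4.
  x = 4: f_y(4, y) = -6*y**2 + 18*y - 32; no integer root y with |y| ≤ 4.
Only singular point on the grid: (0, 0).
Classify: substitute x = 0 + u, y = 0 + v and expand: f = u**3 - 2*u**2*v - u**2 + 2*u*v**2 - 2*v**3 + v**2.
No constant or linear terms (consistent with a singular point). Quadratic part: -u**2 + v**2. Cubic part: u**3 - 2*u**2*v + 2*u*v**2 - 2*v**3.
The quadratic part v**2 - u**2 = (v − u)(v + u) splits into two distinct linear factors, so there are two distinct tangent lines y − 0 = ±(x − 0) — this is a node (ordinary double point).
Classification: node.


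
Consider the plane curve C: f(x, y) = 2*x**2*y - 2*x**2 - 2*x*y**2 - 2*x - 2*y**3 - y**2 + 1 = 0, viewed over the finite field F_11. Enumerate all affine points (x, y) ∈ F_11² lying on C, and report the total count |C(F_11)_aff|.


Affine F_11-points: {(0, 4), (2, 0), (2, 4), (2, 10), (5, 1), (5, 9), (6, 7), (7, 6), (8, 0), (8, 9), (8, 10)}; count = 11.

For each of the 121 pairs (x, y) ∈ F_11², evaluate f(x, y) mod 11. Record the zeros.
  x = 0: [0↦1, 1↦9, 2↦3, 3↦4, 4↦0, 5↦1, 6↦6, 7↦3, 8↦2, 9↦2, 10↦2]  zeros at y ∈ {4}
  x = 1: [0↦8, 1↦5, 2↦6, 3↦10, 4↦5, 5↦1, 6↦8, 7↦3, 8↦7, 9↦8, 10↦5]  zeros at y ∈ ∅
  x = 2: [0↦0, 1↦1, 2↦2, 3↦2, 4↦0, 5↦6, 6↦8, 7↦5, 8↦7, 9↦2, 10↦0]  zeros at y ∈ {0, 4, 10}
  x = 3: [0↦10, 1↦8, 2↦2, 3↦2, 4↦7, 5↦5, 6↦6, 7↦9, 8↦2, 9↦6, 10↦9]  zeros at y ∈ ∅
  x = 4: [0↦5, 1↦4, 2↦6, 3↦10, 4↦4, 5↦9, 6↦2, 7↦4, 8↦3, 9↦9, 10↦10]  zeros at y ∈ ∅
  x = 5: [0↦7, 1↦0, 2↦3, 3↦4, 4↦2, 5↦7, 6↦7, 7↦1, 8↦10, 9↦0, 10↦3]  zeros at y ∈ {1, 9}
  x = 6: [0↦5, 1↦7, 2↦4, 3↦6, 4↦1, 5↦10, 6↦10, 7↦0, 8↦1, 9↦1, 10↦10]  zeros at y ∈ {7}
  x = 7: [0↦10, 1↦3, 2↦9, 3↦5, 4↦1, 5↦7, 6↦0, 7↦1, 8↦9, 9↦1, 10↦9]  zeros at y ∈ {6}
  x = 8: [0↦0, 1↦10, 2↦7, 3↦1, 4↦2, 5↦9, 6↦10, 7↦4, 8↦1, 9↦0, 10↦0]  zeros at y ∈ {0, 9, 10}
  x = 9: [0↦8, 1↦6, 2↦9, 3↦5, 4↦4, 5↦5, 6↦7, 7↦9, 8↦10, 9↦9, 10↦5]  zeros at y ∈ ∅
  x = 10: [0↦1, 1↦2, 2↦4, 3↦6, 4↦7, 5↦6, 6↦2, 7↦5, 8↦3, 9↦6, 10↦2]  zeros at y ∈ ∅
Collecting zeros: affine points = {(0, 4), (2, 0), (2, 4), (2, 10), (5, 1), (5, 9), (6, 7), (7, 6), (8, 0), (8, 9), (8, 10)}.
Total count |C(F_11)_aff| = 11.


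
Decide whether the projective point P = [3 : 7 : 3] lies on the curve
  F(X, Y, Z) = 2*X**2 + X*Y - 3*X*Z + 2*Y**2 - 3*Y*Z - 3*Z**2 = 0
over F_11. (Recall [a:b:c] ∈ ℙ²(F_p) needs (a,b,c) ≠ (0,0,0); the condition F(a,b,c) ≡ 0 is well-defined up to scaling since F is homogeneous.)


F(3,7,3) ≡ 9 (mod 11); P is NOT on the curve.

Evaluate F(3, 7, 3) term-by-term (mod 11).
  2*X**2 ↦ 2·9·1·1 = 18
  X*Y ↦ 1·3·7·1 = 21
  -3*X*Z ↦ -3·3·1·3 = -27
  2*Y**2 ↦ 2·1·49·1 = 98
  -3*Y*Z ↦ -3·1·7·3 = -63
  -3*Z**2 ↦ -3·1·1·9 = -27
Sum: F(3, 7, 3) = (18) + (21) + (-27) + (98) + (-63) + (-27) = 20.
Reducing mod 11: 20 ≡ 9 (mod 11).
Since F(a, b, c) ≡ 9 ≠ 0 (mod 11), P does NOT lie on the curve.


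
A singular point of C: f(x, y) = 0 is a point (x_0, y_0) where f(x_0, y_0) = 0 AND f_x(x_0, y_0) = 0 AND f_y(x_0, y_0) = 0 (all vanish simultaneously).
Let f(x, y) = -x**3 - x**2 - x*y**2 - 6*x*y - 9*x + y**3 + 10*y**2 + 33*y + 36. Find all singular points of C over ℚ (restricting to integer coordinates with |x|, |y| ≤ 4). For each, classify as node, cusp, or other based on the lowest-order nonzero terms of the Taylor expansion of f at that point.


Singular points: {(0, -3)}; classification: node.

Compute partial derivatives:
  f_x = -3*x**2 - 2*x - y**2 - 6*y - 9.
  f_y = -2*x*y - 6*x + 3*y**2 + 20*y + 33.
Scan x_0 ∈ {−4, ..., 4}. For each x_0, f_y(x_0, y) is a polynomial in y; find its integer roots y ∈ {−4, ..., 4}, then test f_x and f at those candidates.
  x = -4: f_y(-4, y) = 3*y**2 + 28*y + 57; vanishes at y ∈ {-3}. (-4, -3): f_x = -40 ≠ 0.
  x = -3: f_y(-3, y) = 3*y**2 + 26*y + 51; vanishes at y ∈ {-3}. (-3, -3): f_x = -21 ≠ 0.
  x = -2: f_y(-2, y) = 3*y**2 + 24*y + 45; vanishes at y ∈ {-3}. (-2, -3): f_x = -8 ≠ 0.
  x = -1: f_y(-1, y) = 3*y**2 + 22*y + 39; vanishes at y ∈ {-3}. (-1, -3): f_x = -1 ≠ 0.
  x = 0: f_y(0, y) = 3*y**2 + 20*y + 33; vanishes at y ∈ {-3}. (0, -3): f_x = 0, f = 0 — SINGULAR.
  x = 1: f_y(1, y) = 3*y**2 + 18*y + 27; vanishes at y ∈ {-3}. (1, -3): f_x = -5 ≠ 0.
  x = 2: f_y(2, y) = 3*y**2 + 16*y + 21; vanishes at y ∈ {-3}. (2, -3): f_x = -16 ≠ 0.
  x = 3: f_y(3, y) = 3*y**2 + 14*y + 15; vanishes at y ∈ {-3}. (3, -3): f_x = -33 ≠ 0.
  x = 4: f_y(4, y) = 3*y**2 + 12*y + 9; vanishes at y ∈ {-3, -1}. (4, -3): f_x = -56 ≠ 0; (4, -1): f_x = -60 ≠ 0.
Only singular point on the grid: (0, -3).
Classify: substitute x = 0 + u, y = -3 + v and expand: f = -u**3 - u**2 - u*v**2 + v**3 + v**2.
No constant or linear terms (consistent with a singular point). Quadratic part: -u**2 + v**2. Cubic part: -u**3 - u*v**2 + v**3.
The quadratic part v**2 - u**2 = (v − u)(v + u) splits into two distinct linear factors, so there are two distinct tangent lines y − -3 = ±(x − 0) — this is a node (ordinary double point).
Classification: node.


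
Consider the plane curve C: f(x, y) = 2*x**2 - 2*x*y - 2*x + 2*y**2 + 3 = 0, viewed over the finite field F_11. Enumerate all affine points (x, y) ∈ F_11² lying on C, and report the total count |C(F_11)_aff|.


Affine F_11-points: {(0, 2), (0, 9), (2, 6), (2, 7), (3, 1), (3, 2), (5, 6), (5, 10), (6, 7), (6, 10), (10, 1), (10, 9)}; count = 12.

For each of the 121 pairs (x, y) ∈ F_11², evaluate f(x, y) mod 11. Record the zeros.
  x = 0: [0↦3, 1↦5, 2↦0, 3↦10, 4↦2, 5↦9, 6↦9, 7↦2, 8↦10, 9↦0, 10↦5]  zeros at y ∈ {2, 9}
  x = 1: [0↦3, 1↦3, 2↦7, 3↦4, 4↦5, 5↦10, 6↦8, 7↦10, 8↦5, 9↦4, 10↦7]  zeros at y ∈ ∅
  x = 2: [0↦7, 1↦5, 2↦7, 3↦2, 4↦1, 5↦4, 6↦0, 7↦0, 8↦4, 9↦1, 10↦2]  zeros at y ∈ {6, 7}
  x = 3: [0↦4, 1↦0, 2↦0, 3↦4, 4↦1, 5↦2, 6↦7, 7↦5, 8↦7, 9↦2, 10↦1]  zeros at y ∈ {1, 2}
  x = 4: [0↦5, 1↦10, 2↦8, 3↦10, 4↦5, 5↦4, 6↦7, 7↦3, 8↦3, 9↦7, 10↦4]  zeros at y ∈ ∅
  x = 5: [0↦10, 1↦2, 2↦9, 3↦9, 4↦2, 5↦10, 6↦0, 7↦5, 8↦3, 9↦5, 10↦0]  zeros at y ∈ {6, 10}
  x = 6: [0↦8, 1↦9, 2↦3, 3↦1, 4↦3, 5↦9, 6↦8, 7↦0, 8↦7, 9↦7, 10↦0]  zeros at y ∈ {7, 10}
  x = 7: [0↦10, 1↦9, 2↦1, 3↦8, 4↦8, 5↦1, 6↦9, 7↦10, 8↦4, 9↦2, 10↦4]  zeros at y ∈ ∅
  x = 8: [0↦5, 1↦2, 2↦3, 3↦8, 4↦6, 5↦8, 6↦3, 7↦2, 8↦5, 9↦1, 10↦1]  zeros at y ∈ ∅
  x = 9: [0↦4, 1↦10, 2↦9, 3↦1, 4↦8, 5↦8, 6↦1, 7↦9, 8↦10, 9↦4, 10↦2]  zeros at y ∈ ∅
  x = 10: [0↦7, 1↦0, 2↦8, 3↦9, 4↦3, 5↦1, 6↦3, 7↦9, 8↦8, 9↦0, 10↦7]  zeros at y ∈ {1, 9}
Collecting zeros: affine points = {(0, 2), (0, 9), (2, 6), (2, 7), (3, 1), (3, 2), (5, 6), (5, 10), (6, 7), (6, 10), (10, 1), (10, 9)}.
Total count |C(F_11)_aff| = 12.


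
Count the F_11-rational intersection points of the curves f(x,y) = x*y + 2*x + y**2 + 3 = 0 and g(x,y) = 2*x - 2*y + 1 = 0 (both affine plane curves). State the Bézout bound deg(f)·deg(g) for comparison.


Common zeros: {(6, 1)}; count = 1; Bézout bound = 2.

deg(f) = 2, deg(g) = 1, so Bézout bound = 2.
Scan x ∈ F_11. For each x, list the y ∈ F_11 with f(x, y) ≡ 0 and those with g(x, y) ≡ 0 (mod 11); the common zeros in that column are the intersection.
  x = 0: f ≡ 0 at y ∈ ∅; g ≡ 0 at y ∈ {6}; common: ∅.
  x = 1: f ≡ 0 at y ∈ {2, 8}; g ≡ 0 at y ∈ {7}; common: ∅.
  x = 2: f ≡ 0 at y ∈ {3, 6}; g ≡ 0 at y ∈ {8}; common: ∅.
  x = 3: f ≡ 0 at y ∈ ∅; g ≡ 0 at y ∈ {9}; common: ∅.
  x = 4: f ≡ 0 at y ∈ {0, 7}; g ≡ 0 at y ∈ {10}; common: ∅.
  x = 5: f ≡ 0 at y ∈ ∅; g ≡ 0 at y ∈ {0}; common: ∅.
  x = 6: f ≡ 0 at y ∈ {1, 4}; g ≡ 0 at y ∈ {1}; common: {1}.
  x = 7: f ≡ 0 at y ∈ {5, 10}; g ≡ 0 at y ∈ {2}; common: ∅.
  x = 8: f ≡ 0 at y ∈ ∅; g ≡ 0 at y ∈ {3}; common: ∅.
  x = 9: f ≡ 0 at y ∈ ∅; g ≡ 0 at y ∈ {4}; common: ∅.
  x = 10: f ≡ 0 at y ∈ ∅; g ≡ 0 at y ∈ {5}; common: ∅.
Collecting: common zeros = {(6, 1)}, so the count is 1.
Comparison with the Bézout bound: 1 ≤ 2 = deg(f)·deg(g), as expected for curves with no common component (the affine F_11-count falls short of the bound because intersections may lie at infinity, over extension fields, or carry multiplicity).


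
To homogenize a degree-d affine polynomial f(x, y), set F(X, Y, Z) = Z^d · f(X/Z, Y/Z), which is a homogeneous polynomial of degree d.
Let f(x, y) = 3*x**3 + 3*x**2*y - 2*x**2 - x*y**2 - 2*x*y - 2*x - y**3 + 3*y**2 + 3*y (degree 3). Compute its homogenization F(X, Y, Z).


F(X, Y, Z) = 3*X**3 + 3*X**2*Y - 2*X**2*Z - X*Y**2 - 2*X*Y*Z - 2*X*Z**2 - Y**3 + 3*Y**2*Z + 3*Y*Z**2

deg(f) = 3.
Substitute x = X/Z, y = Y/Z into f, then multiply by Z^3.
  monomial 3·x^3·y^0 ↦ 3·X^3·Y^0·Z^0.
  monomial 3·x^2·y^1 ↦ 3·X^2·Y^1·Z^0.
  monomial -2·x^2·y^0 ↦ -2·X^2·Y^0·Z^1.
  monomial -1·x^1·y^2 ↦ -1·X^1·Y^2·Z^0.
  monomial -2·x^1·y^1 ↦ -2·X^1·Y^1·Z^1.
  monomial -2·x^1·y^0 ↦ -2·X^1·Y^0·Z^2.
  monomial -1·x^0·y^3 ↦ -1·X^0·Y^3·Z^0.
  monomial 3·x^0·y^2 ↦ 3·X^0·Y^2·Z^1.
  monomial 3·x^0·y^1 ↦ 3·X^0·Y^1·Z^2.
Collecting: F(X, Y, Z) = 3*X**3 + 3*X**2*Y - 2*X**2*Z - X*Y**2 - 2*X*Y*Z - 2*X*Z**2 - Y**3 + 3*Y**2*Z + 3*Y*Z**2.


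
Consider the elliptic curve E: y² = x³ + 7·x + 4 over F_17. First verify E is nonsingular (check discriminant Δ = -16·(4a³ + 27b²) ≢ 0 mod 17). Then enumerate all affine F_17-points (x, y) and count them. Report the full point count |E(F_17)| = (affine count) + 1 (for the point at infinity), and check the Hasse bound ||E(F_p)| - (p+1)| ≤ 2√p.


Affine points = {(0, 2), (0, 15), (2, 3), (2, 14), (3, 1), (3, 16), (11, 1), (11, 16), (15, 4), (15, 13), (16, 8), (16, 9)}; affine count = 12; |E(F_17)| = 13.

Discriminant check: Δ ∝ 4a³ + 27b² = 4·7³ + 27·4² = 4·343 + 27·16 ≡ 2 (mod 17). Nonzero ⇒ E is nonsingular.
For each x ∈ F_17, compute rhs = x³ + 7·x + 4 mod 17, then count y ∈ F_17 with y² ≡ rhs.
  x = 0: rhs = 4, matching y values: 2, 15 (2 points).
  x = 1: rhs = 12, matching y values: none (0 points).
  x = 2: rhs = 9, matching y values: 3, 14 (2 points).
  x = 3: rhs = 1, matching y values: 1, 16 (2 points).
  x = 4: rhs = 11, matching y values: none (0 points).
  x = 5: rhs = 11, matching y values: none (0 points).
  x = 6: rhs = 7, matching y values: none (0 points).
  x = 7: rhs = 5, matching y values: none (0 points).
  x = 8: rhs = 11, matching y values: none (0 points).
  x = 9: rhs = 14, matching y values: none (0 points).
  x = 10: rhs = 3, matching y values: none (0 points).
  x = 11: rhs = 1, matching y values: 1, 16 (2 points).
  x = 12: rhs = 14, matching y values: none (0 points).
  x = 13: rhs = 14, matching y values: none (0 points).
  x = 14: rhs = 7, matching y values: none (0 points).
  x = 15: rhs = 16, matching y values: 4, 13 (2 points).
  x = 16: rhs = 13, matching y values: 8, 9 (2 points).
Total affine count: 12.
Full point count |E(F_17)| = 12 + 1 = 13.
Hasse bound: |13 − (17+1)| = |-5| = 5 ≤ 2√17 ≈ 8.2462 ✓.


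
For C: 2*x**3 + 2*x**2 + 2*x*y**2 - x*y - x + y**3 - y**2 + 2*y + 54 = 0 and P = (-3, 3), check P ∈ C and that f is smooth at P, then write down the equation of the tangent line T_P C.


Tangent line at P: 56*x - 10*y + 198 = 0.

Step 1: f(-3, 3) = 0, so P lies on C.
Step 2: partial derivatives
  f_x(x, y) = 6*x**2 + 4*x + 2*y**2 - y - 1, f_y(x, y) = 4*x*y - x + 3*y**2 - 2*y + 2.
  f_x(P) = 56, f_y(P) = -10 (gradient nonzero, so P is smooth).
Step 3: tangent line at P: 56·(x − -3) + -10·(y − 3) = 0.
Expanding: 56*x - 10*y + 198 = 0.


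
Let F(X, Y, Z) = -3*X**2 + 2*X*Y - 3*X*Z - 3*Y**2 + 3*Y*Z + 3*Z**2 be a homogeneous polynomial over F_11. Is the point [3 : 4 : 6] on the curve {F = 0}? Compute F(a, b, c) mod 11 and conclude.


F(3,4,6) ≡ 9 (mod 11); P is NOT on the curve.

Evaluate F(3, 4, 6) term-by-term (mod 11).
  -3*X**2 ↦ -3·9·1·1 = -27
  2*X*Y ↦ 2·3·4·1 = 24
  -3*X*Z ↦ -3·3·1·6 = -54
  -3*Y**2 ↦ -3·1·16·1 = -48
  3*Y*Z ↦ 3·1·4·6 = 72
  3*Z**2 ↦ 3·1·1·36 = 108
Sum: F(3, 4, 6) = (-27) + (24) + (-54) + (-48) + (72) + (108) = 75.
Reducing mod 11: 75 ≡ 9 (mod 11).
Since F(a, b, c) ≡ 9 ≠ 0 (mod 11), P does NOT lie on the curve.


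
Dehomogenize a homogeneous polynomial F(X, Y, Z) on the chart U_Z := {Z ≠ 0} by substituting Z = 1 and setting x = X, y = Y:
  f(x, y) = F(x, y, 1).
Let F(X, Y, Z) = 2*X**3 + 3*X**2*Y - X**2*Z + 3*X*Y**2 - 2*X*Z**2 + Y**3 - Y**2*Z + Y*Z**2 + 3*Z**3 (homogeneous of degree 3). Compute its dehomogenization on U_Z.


f(x, y) = 2*x**3 + 3*x**2*y - x**2 + 3*x*y**2 - 2*x + y**3 - y**2 + y + 3

On U_Z we set Z = 1. Each monomial c·X^i·Y^j·Z^k in F becomes c·x^i·y^j·1^k = c·x^i·y^j.
Substituting Z = 1: F(X, Y, 1) = 2*x**3 + 3*x**2*y - x**2 + 3*x*y**2 - 2*x + y**3 - y**2 + y + 3.
Note: deg(f) ≤ deg(F) = 3; strict inequality happens when F is divisible by Z (lost terms).


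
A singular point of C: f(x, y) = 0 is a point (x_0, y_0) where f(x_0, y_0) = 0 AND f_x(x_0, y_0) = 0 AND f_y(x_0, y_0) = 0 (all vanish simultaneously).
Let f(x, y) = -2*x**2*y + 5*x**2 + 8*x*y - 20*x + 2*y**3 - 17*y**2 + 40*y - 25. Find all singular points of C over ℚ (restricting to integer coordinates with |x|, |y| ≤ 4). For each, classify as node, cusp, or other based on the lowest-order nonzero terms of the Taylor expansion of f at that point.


Singular points: {(2, 3)}; classification: node.

Compute partial derivatives:
  f_x = -4*x*y + 10*x + 8*y - 20.
  f_y = -2*x**2 + 8*x + 6*y**2 - 34*y + 40.
Scan x_0 ∈ {−4, ..., 4}. For each x_0, f_y(x_0, y) is a polynomial in y; find its integer roots y ∈ {−4, ..., 4}, then test f_x and f at those candidates.
  x = -4: f_y(-4, y) = 6*y**2 - 34*y - 24; no integer root y with |y| ≤ 4.
  x = -3: f_y(-3, y) = 6*y**2 - 34*y - 2; no integer root y with |y| ≤ 4.
  x = -2: f_y(-2, y) = 6*y**2 - 34*y + 16; no integer root y with |y| ≤ 4.
  x = -1: f_y(-1, y) = 6*y**2 - 34*y + 30; no integer root y with |y| ≤ 4.
  x = 0: f_y(0, y) = 6*y**2 - 34*y + 40; vanishes at y ∈ {4}. (0, 4): f_x = 12 ≠ 0.
  x = 1: f_y(1, y) = 6*y**2 - 34*y + 46; no integer root y with |y| ≤ 4.
  x = 2: f_y(2, y) = 6*y**2 - 34*y + 48; vanishes at y ∈ {3}. (2, 3): f_x = 0, f = 0 — SINGULAR.
  x = 3: f_y(3, y) = 6*y**2 - 34*y + 46; no integer root y with |y| ≤ 4.
  x = 4: f_y(4, y) = 6*y**2 - 34*y + 40; vanishes at y ∈ {4}. (4, 4): f_x = -12 ≠ 0.
Only singular point on the grid: (2, 3).
Classify: substitute x = 2 + u, y = 3 + v and expand: f = -2*u**2*v - u**2 + 2*v**3 + v**2.
No constant or linear terms (consistent with a singular point). Quadratic part: -u**2 + v**2. Cubic part: -2*u**2*v + 2*v**3.
The quadratic part v**2 - u**2 = (v − u)(v + u) splits into two distinct linear factors, so there are two distinct tangent lines y − 3 = ±(x − 2) — this is a node (ordinary double point).
Classification: node.


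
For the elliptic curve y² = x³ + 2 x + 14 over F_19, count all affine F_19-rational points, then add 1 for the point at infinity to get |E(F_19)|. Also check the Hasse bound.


Affine points = {(1, 6), (1, 13), (2, 8), (2, 11), (3, 3), (3, 16), (5, 4), (5, 15), (9, 1), (9, 18), (16, 0), (18, 7), (18, 12)}; affine count = 13; |E(F_19)| = 14.

Discriminant check: Δ ∝ 4a³ + 27b² = 4·2³ + 27·14² = 4·8 + 27·196 ≡ 4 (mod 19). Nonzero ⇒ E is nonsingular.
For each x ∈ F_19, compute rhs = x³ + 2·x + 14 mod 19, then count y ∈ F_19 with y² ≡ rhs.
  x = 0: rhs = 14, matching y values: none (0 points).
  x = 1: rhs = 17, matching y values: 6, 13 (2 points).
  x = 2: rhs = 7, matching y values: 8, 11 (2 points).
  x = 3: rhs = 9, matching y values: 3, 16 (2 points).
  x = 4: rhs = 10, matching y values: none (0 points).
  x = 5: rhs = 16, matching y values: 4, 15 (2 points).
  x = 6: rhs = 14, matching y values: none (0 points).
  x = 7: rhs = 10, matching y values: none (0 points).
  x = 8: rhs = 10, matching y values: none (0 points).
  x = 9: rhs = 1, matching y values: 1, 18 (2 points).
  x = 10: rhs = 8, matching y values: none (0 points).
  x = 11: rhs = 18, matching y values: none (0 points).
  x = 12: rhs = 18, matching y values: none (0 points).
  x = 13: rhs = 14, matching y values: none (0 points).
  x = 14: rhs = 12, matching y values: none (0 points).
  x = 15: rhs = 18, matching y values: none (0 points).
  x = 16: rhs = 0, matching y values: 0 (1 points).
  x = 17: rhs = 2, matching y values: none (0 points).
  x = 18: rhs = 11, matching y values: 7, 12 (2 points).
Total affine count: 13.
Full point count |E(F_19)| = 13 + 1 = 14.
Hasse bound: |14 − (19+1)| = |-6| = 6 ≤ 2√19 ≈ 8.7178 ✓.


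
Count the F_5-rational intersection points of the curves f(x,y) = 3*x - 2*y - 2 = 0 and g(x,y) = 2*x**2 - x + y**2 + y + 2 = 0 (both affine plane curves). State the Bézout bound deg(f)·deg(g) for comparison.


Common zeros: {(1, 3), (4, 0)}; count = 2; Bézout bound = 2.

deg(f) = 1, deg(g) = 2, so Bézout bound = 2.
Scan x ∈ F_5. For each x, list the y ∈ F_5 with f(x, y) ≡ 0 and those with g(x, y) ≡ 0 (mod 5); the common zeros in that column are the intersection.
  x = 0: f ≡ 0 at y ∈ {4}; g ≡ 0 at y ∈ ∅; common: ∅.
  x = 1: f ≡ 0 at y ∈ {3}; g ≡ 0 at y ∈ {1, 3}; common: {3}.
  x = 2: f ≡ 0 at y ∈ {2}; g ≡ 0 at y ∈ {1, 3}; common: ∅.
  x = 3: f ≡ 0 at y ∈ {1}; g ≡ 0 at y ∈ ∅; common: ∅.
  x = 4: f ≡ 0 at y ∈ {0}; g ≡ 0 at y ∈ {0, 4}; common: {0}.
Collecting: common zeros = {(1, 3), (4, 0)}, so the count is 2.
Comparison with the Bézout bound: 2 ≤ 2 = deg(f)·deg(g), as expected for curves with no common component (the bound is attained).


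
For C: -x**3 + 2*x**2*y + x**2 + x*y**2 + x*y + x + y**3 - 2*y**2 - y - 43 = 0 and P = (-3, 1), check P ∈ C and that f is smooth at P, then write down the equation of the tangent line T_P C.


Tangent line at P: -42*x + 7*y - 133 = 0.

Step 1: f(-3, 1) = 0, so P lies on C.
Step 2: partial derivatives
  f_x(x, y) = -3*x**2 + 4*x*y + 2*x + y**2 + y + 1, f_y(x, y) = 2*x**2 + 2*x*y + x + 3*y**2 - 4*y - 1.
  f_x(P) = -42, f_y(P) = 7 (gradient nonzero, so P is smooth).
Step 3: tangent line at P: -42·(x − -3) + 7·(y − 1) = 0.
Expanding: -42*x + 7*y - 133 = 0.


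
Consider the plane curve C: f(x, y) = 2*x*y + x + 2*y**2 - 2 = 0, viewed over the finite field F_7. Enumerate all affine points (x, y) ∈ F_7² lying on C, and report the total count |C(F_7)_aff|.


Affine F_7-points: {(0, 1), (0, 6), (2, 0), (2, 5), (3, 2), (6, 4)}; count = 6.

For each of the 49 pairs (x, y) ∈ F_7², evaluate f(x, y) mod 7. Record the zeros.
  x = 0: [0↦5, 1↦0, 2↦6, 3↦2, 4↦2, 5↦6, 6↦0]  zeros at y ∈ {1, 6}
  x = 1: [0↦6, 1↦3, 2↦4, 3↦2, 4↦4, 5↦3, 6↦6]  zeros at y ∈ ∅
  x = 2: [0↦0, 1↦6, 2↦2, 3↦2, 4↦6, 5↦0, 6↦5]  zeros at y ∈ {0, 5}
  x = 3: [0↦1, 1↦2, 2↦0, 3↦2, 4↦1, 5↦4, 6↦4]  zeros at y ∈ {2}
  x = 4: [0↦2, 1↦5, 2↦5, 3↦2, 4↦3, 5↦1, 6↦3]  zeros at y ∈ ∅
  x = 5: [0↦3, 1↦1, 2↦3, 3↦2, 4↦5, 5↦5, 6↦2]  zeros at y ∈ ∅
  x = 6: [0↦4, 1↦4, 2↦1, 3↦2, 4↦0, 5↦2, 6↦1]  zeros at y ∈ {4}
Collecting zeros: affine points = {(0, 1), (0, 6), (2, 0), (2, 5), (3, 2), (6, 4)}.
Total count |C(F_7)_aff| = 6.


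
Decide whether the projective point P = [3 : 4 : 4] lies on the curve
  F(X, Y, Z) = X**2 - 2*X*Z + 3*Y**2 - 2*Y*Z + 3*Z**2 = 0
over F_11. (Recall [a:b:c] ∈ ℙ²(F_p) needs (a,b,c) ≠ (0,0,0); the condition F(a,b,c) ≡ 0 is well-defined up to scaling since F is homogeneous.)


F(3,4,4) ≡ 5 (mod 11); P is NOT on the curve.

Evaluate F(3, 4, 4) term-by-term (mod 11).
  X**2 ↦ 1·9·1·1 = 9
  -2*X*Z ↦ -2·3·1·4 = -24
  3*Y**2 ↦ 3·1·16·1 = 48
  -2*Y*Z ↦ -2·1·4·4 = -32
  3*Z**2 ↦ 3·1·1·16 = 48
Sum: F(3, 4, 4) = (9) + (-24) + (48) + (-32) + (48) = 49.
Reducing mod 11: 49 ≡ 5 (mod 11).
Since F(a, b, c) ≡ 5 ≠ 0 (mod 11), P does NOT lie on the curve.


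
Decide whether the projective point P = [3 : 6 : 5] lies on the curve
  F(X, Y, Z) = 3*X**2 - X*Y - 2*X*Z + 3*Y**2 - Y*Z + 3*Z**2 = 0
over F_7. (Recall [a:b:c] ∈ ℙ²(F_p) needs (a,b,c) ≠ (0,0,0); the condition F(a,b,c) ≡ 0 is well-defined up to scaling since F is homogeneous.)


F(3,6,5) ≡ 6 (mod 7); P is NOT on the curve.

Evaluate F(3, 6, 5) term-by-term (mod 7).
  3*X**2 ↦ 3·9·1·1 = 27
  -X*Y ↦ -1·3·6·1 = -18
  -2*X*Z ↦ -2·3·1·5 = -30
  3*Y**2 ↦ 3·1·36·1 = 108
  -Y*Z ↦ -1·1·6·5 = -30
  3*Z**2 ↦ 3·1·1·25 = 75
Sum: F(3, 6, 5) = (27) + (-18) + (-30) + (108) + (-30) + (75) = 132.
Reducing mod 7: 132 ≡ 6 (mod 7).
Since F(a, b, c) ≡ 6 ≠ 0 (mod 7), P does NOT lie on the curve.


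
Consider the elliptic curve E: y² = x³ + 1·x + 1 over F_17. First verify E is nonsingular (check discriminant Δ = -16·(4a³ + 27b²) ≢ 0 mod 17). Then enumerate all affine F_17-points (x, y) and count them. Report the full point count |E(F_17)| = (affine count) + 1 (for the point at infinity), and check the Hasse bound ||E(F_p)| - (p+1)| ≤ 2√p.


Affine points = {(0, 1), (0, 16), (4, 1), (4, 16), (6, 6), (6, 11), (9, 5), (9, 12), (10, 5), (10, 12), (11, 0), (13, 1), (13, 16), (15, 5), (15, 12), (16, 4), (16, 13)}; affine count = 17; |E(F_17)| = 18.

Discriminant check: Δ ∝ 4a³ + 27b² = 4·1³ + 27·1² = 4·1 + 27·1 ≡ 14 (mod 17). Nonzero ⇒ E is nonsingular.
For each x ∈ F_17, compute rhs = x³ + 1·x + 1 mod 17, then count y ∈ F_17 with y² ≡ rhs.
  x = 0: rhs = 1, matching y values: 1, 16 (2 points).
  x = 1: rhs = 3, matching y values: none (0 points).
  x = 2: rhs = 11, matching y values: none (0 points).
  x = 3: rhs = 14, matching y values: none (0 points).
  x = 4: rhs = 1, matching y values: 1, 16 (2 points).
  x = 5: rhs = 12, matching y values: none (0 points).
  x = 6: rhs = 2, matching y values: 6, 11 (2 points).
  x = 7: rhs = 11, matching y values: none (0 points).
  x = 8: rhs = 11, matching y values: none (0 points).
  x = 9: rhs = 8, matching y values: 5, 12 (2 points).
  x = 10: rhs = 8, matching y values: 5, 12 (2 points).
  x = 11: rhs = 0, matching y values: 0 (1 points).
  x = 12: rhs = 7, matching y values: none (0 points).
  x = 13: rhs = 1, matching y values: 1, 16 (2 points).
  x = 14: rhs = 5, matching y values: none (0 points).
  x = 15: rhs = 8, matching y values: 5, 12 (2 points).
  x = 16: rhs = 16, matching y values: 4, 13 (2 points).
Total affine count: 17.
Full point count |E(F_17)| = 17 + 1 = 18.
Hasse bound: |18 − (17+1)| = |0| = 0 ≤ 2√17 ≈ 8.2462 ✓.


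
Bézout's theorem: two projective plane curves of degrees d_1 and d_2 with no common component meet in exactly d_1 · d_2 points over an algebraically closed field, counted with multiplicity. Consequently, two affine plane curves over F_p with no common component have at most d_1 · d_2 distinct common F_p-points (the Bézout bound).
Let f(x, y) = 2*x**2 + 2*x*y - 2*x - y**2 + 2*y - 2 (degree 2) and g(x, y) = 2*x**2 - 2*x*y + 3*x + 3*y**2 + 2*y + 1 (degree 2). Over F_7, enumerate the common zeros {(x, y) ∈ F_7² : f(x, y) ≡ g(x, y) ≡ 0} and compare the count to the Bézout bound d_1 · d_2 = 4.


Common zeros: ∅; count = 0; Bézout bound = 4.

deg(f) = 2, deg(g) = 2, so Bézout bound = 4.
Scan x ∈ F_7. For each x, list the y ∈ F_7 with f(x, y) ≡ 0 and those with g(x, y) ≡ 0 (mod 7); the common zeros in that column are the intersection.
  x = 0: f ≡ 0 at y ∈ ∅; g ≡ 0 at y ∈ ∅; common: ∅.
  x = 1: f ≡ 0 at y ∈ {5, 6}; g ≡ 0 at y ∈ ∅; common: ∅.
  x = 2: f ≡ 0 at y ∈ {1, 5}; g ≡ 0 at y ∈ ∅; common: ∅.
  x = 3: f ≡ 0 at y ∈ ∅; g ≡ 0 at y ∈ {0, 6}; common: ∅.
  x = 4: f ≡ 0 at y ∈ ∅; g ≡ 0 at y ∈ {1}; common: ∅.
  x = 5: f ≡ 0 at y ∈ {1, 4}; g ≡ 0 at y ∈ {6}; common: ∅.
  x = 6: f ≡ 0 at y ∈ {3, 4}; g ≡ 0 at y ∈ {0, 1}; common: ∅.
Collecting: common zeros = ∅, so the count is 0.
Comparison with the Bézout bound: 0 ≤ 4 = deg(f)·deg(g), as expected for curves with no common component (the affine F_7-count falls short of the bound because intersections may lie at infinity, over extension fields, or carry multiplicity).


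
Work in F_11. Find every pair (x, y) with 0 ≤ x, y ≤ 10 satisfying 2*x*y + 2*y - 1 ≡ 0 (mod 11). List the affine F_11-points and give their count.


Affine F_11-points: {(0, 6), (1, 3), (2, 2), (3, 7), (4, 10), (5, 1), (6, 4), (7, 9), (8, 8), (9, 5)}; count = 10.

For each of the 121 pairs (x, y) ∈ F_11², evaluate f(x, y) mod 11. Record the zeros.
  x = 0: [0↦10, 1↦1, 2↦3, 3↦5, 4↦7, 5↦9, 6↦0, 7↦2, 8↦4, 9↦6, 10↦8]  zeros at y ∈ {6}
  x = 1: [0↦10, 1↦3, 2↦7, 3↦0, 4↦4, 5↦8, 6↦1, 7↦5, 8↦9, 9↦2, 10↦6]  zeros at y ∈ {3}
  x = 2: [0↦10, 1↦5, 2↦0, 3↦6, 4↦1, 5↦7, 6↦2, 7↦8, 8↦3, 9↦9, 10↦4]  zeros at y ∈ {2}
  x = 3: [0↦10, 1↦7, 2↦4, 3↦1, 4↦9, 5↦6, 6↦3, 7↦0, 8↦8, 9↦5, 10↦2]  zeros at y ∈ {7}
  x = 4: [0↦10, 1↦9, 2↦8, 3↦7, 4↦6, 5↦5, 6↦4, 7↦3, 8↦2, 9↦1, 10↦0]  zeros at y ∈ {10}
  x = 5: [0↦10, 1↦0, 2↦1, 3↦2, 4↦3, 5↦4, 6↦5, 7↦6, 8↦7, 9↦8, 10↦9]  zeros at y ∈ {1}
  x = 6: [0↦10, 1↦2, 2↦5, 3↦8, 4↦0, 5↦3, 6↦6, 7↦9, 8↦1, 9↦4, 10↦7]  zeros at y ∈ {4}
  x = 7: [0↦10, 1↦4, 2↦9, 3↦3, 4↦8, 5↦2, 6↦7, 7↦1, 8↦6, 9↦0, 10↦5]  zeros at y ∈ {9}
  x = 8: [0↦10, 1↦6, 2↦2, 3↦9, 4↦5, 5↦1, 6↦8, 7↦4, 8↦0, 9↦7, 10↦3]  zeros at y ∈ {8}
  x = 9: [0↦10, 1↦8, 2↦6, 3↦4, 4↦2, 5↦0, 6↦9, 7↦7, 8↦5, 9↦3, 10↦1]  zeros at y ∈ {5}
  x = 10: [0↦10, 1↦10, 2↦10, 3↦10, 4↦10, 5↦10, 6↦10, 7↦10, 8↦10, 9↦10, 10↦10]  zeros at y ∈ ∅
Collecting zeros: affine points = {(0, 6), (1, 3), (2, 2), (3, 7), (4, 10), (5, 1), (6, 4), (7, 9), (8, 8), (9, 5)}.
Total count |C(F_11)_aff| = 10.


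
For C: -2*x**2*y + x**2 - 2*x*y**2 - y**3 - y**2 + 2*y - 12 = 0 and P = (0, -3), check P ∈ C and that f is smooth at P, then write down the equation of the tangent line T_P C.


Tangent line at P: -18*x - 19*y - 57 = 0.

Step 1: f(0, -3) = 0, so P lies on C.
Step 2: partial derivatives
  f_x(x, y) = -4*x*y + 2*x - 2*y**2, f_y(x, y) = -2*x**2 - 4*x*y - 3*y**2 - 2*y + 2.
  f_x(P) = -18, f_y(P) = -19 (gradient nonzero, so P is smooth).
Step 3: tangent line at P: -18·(x − 0) + -19·(y − -3) = 0.
Expanding: -18*x - 19*y - 57 = 0.


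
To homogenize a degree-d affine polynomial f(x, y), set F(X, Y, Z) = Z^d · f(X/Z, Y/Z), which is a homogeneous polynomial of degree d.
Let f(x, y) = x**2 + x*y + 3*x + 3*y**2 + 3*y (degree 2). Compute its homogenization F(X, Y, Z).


F(X, Y, Z) = X**2 + X*Y + 3*X*Z + 3*Y**2 + 3*Y*Z

deg(f) = 2.
Substitute x = X/Z, y = Y/Z into f, then multiply by Z^2.
  monomial 1·x^2·y^0 ↦ 1·X^2·Y^0·Z^0.
  monomial 1·x^1·y^1 ↦ 1·X^1·Y^1·Z^0.
  monomial 3·x^1·y^0 ↦ 3·X^1·Y^0·Z^1.
  monomial 3·x^0·y^2 ↦ 3·X^0·Y^2·Z^0.
  monomial 3·x^0·y^1 ↦ 3·X^0·Y^1·Z^1.
Collecting: F(X, Y, Z) = X**2 + X*Y + 3*X*Z + 3*Y**2 + 3*Y*Z.


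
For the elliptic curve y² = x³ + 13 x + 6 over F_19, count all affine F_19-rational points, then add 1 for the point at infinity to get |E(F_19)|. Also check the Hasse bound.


Affine points = {(0, 5), (0, 14), (1, 1), (1, 18), (5, 5), (5, 14), (9, 4), (9, 15), (11, 6), (11, 13), (12, 3), (12, 16), (13, 4), (13, 15), (14, 5), (14, 14), (15, 2), (15, 17), (16, 4), (16, 15), (18, 7), (18, 12)}; affine count = 22; |E(F_19)| = 23.

Discriminant check: Δ ∝ 4a³ + 27b² = 4·13³ + 27·6² = 4·2197 + 27·36 ≡ 13 (mod 19). Nonzero ⇒ E is nonsingular.
For each x ∈ F_19, compute rhs = x³ + 13·x + 6 mod 19, then count y ∈ F_19 with y² ≡ rhs.
  x = 0: rhs = 6, matching y values: 5, 14 (2 points).
  x = 1: rhs = 1, matching y values: 1, 18 (2 points).
  x = 2: rhs = 2, matching y values: none (0 points).
  x = 3: rhs = 15, matching y values: none (0 points).
  x = 4: rhs = 8, matching y values: none (0 points).
  x = 5: rhs = 6, matching y values: 5, 14 (2 points).
  x = 6: rhs = 15, matching y values: none (0 points).
  x = 7: rhs = 3, matching y values: none (0 points).
  x = 8: rhs = 14, matching y values: none (0 points).
  x = 9: rhs = 16, matching y values: 4, 15 (2 points).
  x = 10: rhs = 15, matching y values: none (0 points).
  x = 11: rhs = 17, matching y values: 6, 13 (2 points).
  x = 12: rhs = 9, matching y values: 3, 16 (2 points).
  x = 13: rhs = 16, matching y values: 4, 15 (2 points).
  x = 14: rhs = 6, matching y values: 5, 14 (2 points).
  x = 15: rhs = 4, matching y values: 2, 17 (2 points).
  x = 16: rhs = 16, matching y values: 4, 15 (2 points).
  x = 17: rhs = 10, matching y values: none (0 points).
  x = 18: rhs = 11, matching y values: 7, 12 (2 points).
Total affine count: 22.
Full point count |E(F_19)| = 22 + 1 = 23.
Hasse bound: |23 − (19+1)| = |3| = 3 ≤ 2√19 ≈ 8.7178 ✓.


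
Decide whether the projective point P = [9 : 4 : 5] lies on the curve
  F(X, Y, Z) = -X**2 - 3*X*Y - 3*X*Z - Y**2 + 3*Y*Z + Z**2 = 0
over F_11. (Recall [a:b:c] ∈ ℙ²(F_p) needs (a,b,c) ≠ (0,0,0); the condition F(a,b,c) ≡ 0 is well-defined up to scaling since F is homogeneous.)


F(9,4,5) ≡ 9 (mod 11); P is NOT on the curve.

Evaluate F(9, 4, 5) term-by-term (mod 11).
  -X**2 ↦ -1·81·1·1 = -81
  -3*X*Y ↦ -3·9·4·1 = -108
  -3*X*Z ↦ -3·9·1·5 = -135
  -Y**2 ↦ -1·1·16·1 = -16
  3*Y*Z ↦ 3·1·4·5 = 60
  Z**2 ↦ 1·1·1·25 = 25
Sum: F(9, 4, 5) = (-81) + (-108) + (-135) + (-16) + (60) + (25) = -255.
Reducing mod 11: -255 ≡ 9 (mod 11).
Since F(a, b, c) ≡ 9 ≠ 0 (mod 11), P does NOT lie on the curve.


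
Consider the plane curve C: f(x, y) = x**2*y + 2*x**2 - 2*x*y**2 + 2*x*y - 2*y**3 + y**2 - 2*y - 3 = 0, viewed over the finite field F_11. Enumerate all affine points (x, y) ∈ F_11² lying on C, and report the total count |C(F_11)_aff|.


Affine F_11-points: {(0, 8), (2, 2), (3, 7), (4, 3), (4, 5), (5, 3), (8, 5), (9, 8), (10, 2), (10, 7), (10, 9)}; count = 11.

For each of the 121 pairs (x, y) ∈ F_11², evaluate f(x, y) mod 11. Record the zeros.
  x = 0: [0↦8, 1↦5, 2↦3, 3↦1, 4↦9, 5↦4, 6↦7, 7↦6, 8↦0, 9↦10, 10↦2]  zeros at y ∈ {8}
  x = 1: [0↦10, 1↦8, 2↦3, 3↦5, 4↦2, 5↦4, 6↦10, 7↦8, 8↦8, 9↦9, 10↦10]  zeros at y ∈ ∅
  x = 2: [0↦5, 1↦6, 2↦0, 3↦8, 4↦7, 5↦7, 6↦7, 7↦6, 8↦3, 9↦8, 10↦9]  zeros at y ∈ {2}
  x = 3: [0↦4, 1↦10, 2↦5, 3↦10, 4↦2, 5↦2, 6↦9, 7↦0, 8↦7, 9↦7, 10↦10]  zeros at y ∈ {7}
  x = 4: [0↦7, 1↦9, 2↦7, 3↦0, 4↦9, 5↦0, 6↦5, 7↦1, 8↦9, 9↦6, 10↦2]  zeros at y ∈ {3, 5}
  x = 5: [0↦3, 1↦3, 2↦6, 3↦0, 4↦6, 5↦1, 6↦6, 7↦9, 8↦9, 9↦5, 10↦7]  zeros at y ∈ {3}
  x = 6: [0↦3, 1↦3, 2↦2, 3↦10, 4↦4, 5↦5, 6↦1, 7↦2, 8↦7, 9↦4, 10↦3]  zeros at y ∈ ∅
  x = 7: [0↦7, 1↦9, 2↦6, 3↦8, 4↦3, 5↦1, 6↦1, 7↦2, 8↦3, 9↦3, 10↦1]  zeros at y ∈ ∅
  x = 8: [0↦4, 1↦10, 2↦7, 3↦5, 4↦3, 5↦0, 6↦6, 7↦9, 8↦8, 9↦2, 10↦1]  zeros at y ∈ {5}
  x = 9: [0↦5, 1↦6, 2↦5, 3↦1, 4↦4, 5↦2, 6↦5, 7↦1, 8↦0, 9↦1, 10↦3]  zeros at y ∈ {8}
  x = 10: [0↦10, 1↦8, 2↦0, 3↦7, 4↦6, 5↦7, 6↦9, 7↦0, 8↦1, 9↦0, 10↦7]  zeros at y ∈ {2, 7, 9}
Collecting zeros: affine points = {(0, 8), (2, 2), (3, 7), (4, 3), (4, 5), (5, 3), (8, 5), (9, 8), (10, 2), (10, 7), (10, 9)}.
Total count |C(F_11)_aff| = 11.


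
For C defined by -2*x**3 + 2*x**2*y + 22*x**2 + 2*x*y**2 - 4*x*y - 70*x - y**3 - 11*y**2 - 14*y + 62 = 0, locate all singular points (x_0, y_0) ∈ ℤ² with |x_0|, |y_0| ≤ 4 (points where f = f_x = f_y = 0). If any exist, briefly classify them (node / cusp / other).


Singular points: {(3, -2)}; classification: cusp.

Compute partial derivatives:
  f_x = -6*x**2 + 4*x*y + 44*x + 2*y**2 - 4*y - 70.
  f_y = 2*x**2 + 4*x*y - 4*x - 3*y**2 - 22*y - 14.
Scan x_0 ∈ {−4, ..., 4}. For each x_0, f_y(x_0, y) is a polynomial in y; find its integer roots y ∈ {−4, ..., 4}, then test f_x and f at those candidates.
  x = -4: f_y(-4, y) = -3*y**2 - 38*y + 34; no integer root y with |y| ≤ 4.
  x = -3: f_y(-3, y) = -3*y**2 - 34*y + 16; no integer root y with |y| ≤ 4.
  x = -2: f_y(-2, y) = -3*y**2 - 30*y + 2; no integer root y with |y| ≤ 4.
  x = -1: f_y(-1, y) = -3*y**2 - 26*y - 8; no integer root y with |y| ≤ 4.
  x = 0: f_y(0, y) = -3*y**2 - 22*y - 14; no integer root y with |y| ≤ 4.
  x = 1: f_y(1, y) = -3*y**2 - 18*y - 16; no integer root y with |y| ≤ 4.
  x = 2: f_y(2, y) = -3*y**2 - 14*y - 14; no integer root y with |y| ≤ 4.
  x = 3: f_y(3, y) = -3*y**2 - 10*y - 8; vanishes at y ∈ {-2}. (3, -2): f_x = 0, f = 0 — SINGULAR.
  x = 4: f_y(4, y) = -3*y**2 - 6*y + 2; no integer root y with |y| ≤ 4.
Only singular point on the grid: (3, -2).
Classify: substitute x = 3 + u, y = -2 + v and expand: f = -2*u**3 + 2*u**2*v + 2*u*v**2 - v**3 + v**2.
No constant or linear terms (consistent with a singular point). Quadratic part: v**2. Cubic part: -2*u**3 + 2*u**2*v + 2*u*v**2 - v**3.
The quadratic part v**2 is a perfect square, so there is a single (double) tangent line v = 0, i.e. y = -2. Restricting the cubic part to that line (v = 0) leaves -2*u**3 ≠ 0, so f is not divisible by v and the branch is v² ≈ 2*u**3 to lowest order — this is a cusp.
Classification: cusp.


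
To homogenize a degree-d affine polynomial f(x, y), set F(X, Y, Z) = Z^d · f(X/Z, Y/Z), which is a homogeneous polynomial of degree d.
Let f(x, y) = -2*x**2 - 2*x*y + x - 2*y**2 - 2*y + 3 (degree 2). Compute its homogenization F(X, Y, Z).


F(X, Y, Z) = -2*X**2 - 2*X*Y + X*Z - 2*Y**2 - 2*Y*Z + 3*Z**2

deg(f) = 2.
Substitute x = X/Z, y = Y/Z into f, then multiply by Z^2.
  monomial -2·x^2·y^0 ↦ -2·X^2·Y^0·Z^0.
  monomial -2·x^1·y^1 ↦ -2·X^1·Y^1·Z^0.
  monomial 1·x^1·y^0 ↦ 1·X^1·Y^0·Z^1.
  monomial -2·x^0·y^2 ↦ -2·X^0·Y^2·Z^0.
  monomial -2·x^0·y^1 ↦ -2·X^0·Y^1·Z^1.
  monomial 3·x^0·y^0 ↦ 3·X^0·Y^0·Z^2.
Collecting: F(X, Y, Z) = -2*X**2 - 2*X*Y + X*Z - 2*Y**2 - 2*Y*Z + 3*Z**2.


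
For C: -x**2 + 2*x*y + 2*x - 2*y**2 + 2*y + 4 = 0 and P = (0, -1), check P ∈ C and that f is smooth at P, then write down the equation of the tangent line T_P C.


Tangent line at P: 6*y + 6 = 0.

Step 1: f(0, -1) = 0, so P lies on C.
Step 2: partial derivatives
  f_x(x, y) = -2*x + 2*y + 2, f_y(x, y) = 2*x - 4*y + 2.
  f_x(P) = 0, f_y(P) = 6 (gradient nonzero, so P is smooth).
Step 3: tangent line at P: 0·(x − 0) + 6·(y − -1) = 0.
Expanding: 6*y + 6 = 0.


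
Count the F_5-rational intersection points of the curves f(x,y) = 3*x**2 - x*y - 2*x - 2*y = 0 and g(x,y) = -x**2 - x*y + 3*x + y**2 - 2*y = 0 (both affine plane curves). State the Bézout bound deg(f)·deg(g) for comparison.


Common zeros: {(0, 0), (1, 2)}; count = 2; Bézout bound = 4.

deg(f) = 2, deg(g) = 2, so Bézout bound = 4.
Scan x ∈ F_5. For each x, list the y ∈ F_5 with f(x, y) ≡ 0 and those with g(x, y) ≡ 0 (mod 5); the common zeros in that column are the intersection.
  x = 0: f ≡ 0 at y ∈ {0}; g ≡ 0 at y ∈ {0, 2}; common: {0}.
  x = 1: f ≡ 0 at y ∈ {2}; g ≡ 0 at y ∈ {1, 2}; common: {2}.
  x = 2: f ≡ 0 at y ∈ {2}; g ≡ 0 at y ∈ ∅; common: ∅.
  x = 3: f ≡ 0 at y ∈ ∅; g ≡ 0 at y ∈ {0}; common: ∅.
  x = 4: f ≡ 0 at y ∈ {0}; g ≡ 0 at y ∈ ∅; common: ∅.
Collecting: common zeros = {(0, 0), (1, 2)}, so the count is 2.
Comparison with the Bézout bound: 2 ≤ 4 = deg(f)·deg(g), as expected for curves with no common component (the affine F_5-count falls short of the bound because intersections may lie at infinity, over extension fields, or carry multiplicity).


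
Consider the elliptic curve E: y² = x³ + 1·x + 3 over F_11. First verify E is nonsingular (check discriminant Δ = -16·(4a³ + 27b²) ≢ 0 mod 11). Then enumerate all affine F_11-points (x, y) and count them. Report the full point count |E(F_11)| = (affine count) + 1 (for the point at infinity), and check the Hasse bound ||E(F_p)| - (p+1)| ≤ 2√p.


Affine points = {(0, 5), (0, 6), (1, 4), (1, 7), (3, 0), (4, 4), (4, 7), (5, 1), (5, 10), (6, 4), (6, 7), (7, 1), (7, 10), (9, 2), (9, 9), (10, 1), (10, 10)}; affine count = 17; |E(F_11)| = 18.

Discriminant check: Δ ∝ 4a³ + 27b² = 4·1³ + 27·3² = 4·1 + 27·9 ≡ 5 (mod 11). Nonzero ⇒ E is nonsingular.
For each x ∈ F_11, compute rhs = x³ + 1·x + 3 mod 11, then count y ∈ F_11 with y² ≡ rhs.
  x = 0: rhs = 3, matching y values: 5, 6 (2 points).
  x = 1: rhs = 5, matching y values: 4, 7 (2 points).
  x = 2: rhs = 2, matching y values: none (0 points).
  x = 3: rhs = 0, matching y values: 0 (1 points).
  x = 4: rhs = 5, matching y values: 4, 7 (2 points).
  x = 5: rhs = 1, matching y values: 1, 10 (2 points).
  x = 6: rhs = 5, matching y values: 4, 7 (2 points).
  x = 7: rhs = 1, matching y values: 1, 10 (2 points).
  x = 8: rhs = 6, matching y values: none (0 points).
  x = 9: rhs = 4, matching y values: 2, 9 (2 points).
  x = 10: rhs = 1, matching y values: 1, 10 (2 points).
Total affine count: 17.
Full point count |E(F_11)| = 17 + 1 = 18.
Hasse bound: |18 − (11+1)| = |6| = 6 ≤ 2√11 ≈ 6.6332 ✓.
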